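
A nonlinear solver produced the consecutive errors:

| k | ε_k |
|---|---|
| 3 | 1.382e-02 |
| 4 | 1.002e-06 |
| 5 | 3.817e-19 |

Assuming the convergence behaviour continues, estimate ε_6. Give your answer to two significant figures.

2.1e-56

First estimate the order: p ≈ ln(ε_5/ε_4) / ln(ε_4/ε_3) = ln(3.817e-19/1.002e-06)/ln(1.002e-06/1.382e-02) = ln(3.80938e-13)/ln(7.25036e-05) ≈ 3.0001.
Then ε_6 ≈ ε_5·(ε_5/ε_4)^p = 3.817e-19·(3.80938e-13)^3.0001 = 3.817e-19·5.51215e-38 ≈ 2.104e-56.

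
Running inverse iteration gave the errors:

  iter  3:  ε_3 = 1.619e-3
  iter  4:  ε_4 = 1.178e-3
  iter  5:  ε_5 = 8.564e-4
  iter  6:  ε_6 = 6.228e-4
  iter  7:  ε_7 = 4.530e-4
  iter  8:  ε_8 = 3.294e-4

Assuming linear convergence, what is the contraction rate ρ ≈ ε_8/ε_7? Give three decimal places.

0.727

ρ ≈ ε_8/ε_7 = 3.294e-4/4.530e-4 = 0.72715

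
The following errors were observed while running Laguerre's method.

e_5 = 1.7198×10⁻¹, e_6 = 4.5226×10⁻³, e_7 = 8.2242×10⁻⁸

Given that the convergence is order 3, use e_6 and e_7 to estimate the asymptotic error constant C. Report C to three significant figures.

C ≈ e_7 / e_6^3
  = 8.2242×10⁻⁸ / (4.5226×10⁻³)^3
  = 8.2242×10⁻⁸ / 9.25049e-08 ≈ 0.88906

0.889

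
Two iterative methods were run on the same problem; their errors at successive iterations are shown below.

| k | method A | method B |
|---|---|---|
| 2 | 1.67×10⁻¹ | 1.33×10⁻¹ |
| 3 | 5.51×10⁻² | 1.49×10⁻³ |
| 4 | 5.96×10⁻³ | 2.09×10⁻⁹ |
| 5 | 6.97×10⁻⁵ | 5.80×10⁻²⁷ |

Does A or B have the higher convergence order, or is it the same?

Method A: p ≈ ln(6.97×10⁻⁵/5.96×10⁻³)/ln(5.96×10⁻³/5.51×10⁻²) ≈ 2.00.
Method B: p ≈ ln(5.80×10⁻²⁷/2.09×10⁻⁹)/ln(2.09×10⁻⁹/1.49×10⁻³) ≈ 3.00.
Method B has the higher order (≈3.0 vs ≈2.0).

B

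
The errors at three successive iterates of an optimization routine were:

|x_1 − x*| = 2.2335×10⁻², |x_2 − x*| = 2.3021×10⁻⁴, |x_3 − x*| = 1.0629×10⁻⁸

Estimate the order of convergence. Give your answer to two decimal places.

p ≈ ln(|x_3 − x*|/|x_2 − x*|) / ln(|x_2 − x*|/|x_1 − x*|)
  = ln(1.0629×10⁻⁸/2.3021×10⁻⁴) / ln(2.3021×10⁻⁴/2.2335×10⁻²)
  = ln(4.61709e-05) / ln(0.0103071)
  = -9.98316 / -4.57492 ≈ 2.18215

2.18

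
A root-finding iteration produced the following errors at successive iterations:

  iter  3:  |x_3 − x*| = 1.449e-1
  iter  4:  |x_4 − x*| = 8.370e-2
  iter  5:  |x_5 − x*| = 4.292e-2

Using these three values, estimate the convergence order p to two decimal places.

p ≈ ln(|x_5 − x*|/|x_4 − x*|) / ln(|x_4 − x*|/|x_3 − x*|)
  = ln(4.292e-2/8.370e-2) / ln(8.370e-2/1.449e-1)
  = ln(0.512784) / ln(0.57764)
  = -0.66790 / -0.54880 ≈ 1.21702

1.22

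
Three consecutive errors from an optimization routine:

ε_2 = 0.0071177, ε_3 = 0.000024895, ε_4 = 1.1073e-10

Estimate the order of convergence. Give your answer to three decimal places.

2.179

p ≈ ln(ε_4/ε_3) / ln(ε_3/ε_2)
  = ln(1.1073e-10/0.000024895) / ln(0.000024895/0.0071177)
  = ln(4.44788e-06) / ln(0.00349762)
  = -12.323083 / -5.655673 ≈ 2.178889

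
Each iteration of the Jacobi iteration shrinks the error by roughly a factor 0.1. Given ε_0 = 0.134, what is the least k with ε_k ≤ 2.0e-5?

4

After k steps, ε_k ≈ 0.134·0.1^k.
Need 0.1^k ≤ 2.0e-5/0.134 = 0.000149254.
k ≥ ln(0.000149254)/ln(0.1) = -8.8099/-2.30259 = 3.826.
Smallest integer k = 4.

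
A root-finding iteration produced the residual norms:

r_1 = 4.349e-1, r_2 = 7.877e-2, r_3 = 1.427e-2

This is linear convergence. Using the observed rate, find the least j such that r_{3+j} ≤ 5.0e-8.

Rate ρ ≈ r_3/r_2 = 1.427e-2/7.877e-2 = 0.1812.
After j more steps, r_{3+j} ≈ 1.427e-2·ρ^j; need ρ^j ≤ 5.0e-8/1.427e-2 = 3.50385e-06.
j ≥ ln(3.50385e-06)/ln(0.1812) = -12.5616/-1.70815 = 7.354.
So 8 more iterations are needed.

8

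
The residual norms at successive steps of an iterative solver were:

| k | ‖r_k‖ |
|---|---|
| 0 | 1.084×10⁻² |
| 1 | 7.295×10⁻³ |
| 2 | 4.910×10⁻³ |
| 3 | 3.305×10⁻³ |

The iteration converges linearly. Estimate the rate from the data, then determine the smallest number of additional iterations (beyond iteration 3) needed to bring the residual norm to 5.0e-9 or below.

Rate ρ ≈ ‖r_3‖/‖r_2‖ = 3.305×10⁻³/4.910×10⁻³ = 0.6731.
After j more steps, ‖r_{3+j}‖ ≈ 3.305×10⁻³·ρ^j; need ρ^j ≤ 5.0e-9/3.305×10⁻³ = 1.51286e-06.
j ≥ ln(1.51286e-06)/ln(0.6731) = -13.4015/-0.39586 = 33.854.
So 34 more iterations are needed.

34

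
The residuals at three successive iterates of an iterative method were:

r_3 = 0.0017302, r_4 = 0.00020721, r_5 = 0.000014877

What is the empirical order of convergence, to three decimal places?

p ≈ ln(r_5/r_4) / ln(r_4/r_3)
  = ln(0.000014877/0.00020721) / ln(0.00020721/0.0017302)
  = ln(0.0717967) / ln(0.119761)
  = -2.633917 / -2.122257 ≈ 1.241092

1.241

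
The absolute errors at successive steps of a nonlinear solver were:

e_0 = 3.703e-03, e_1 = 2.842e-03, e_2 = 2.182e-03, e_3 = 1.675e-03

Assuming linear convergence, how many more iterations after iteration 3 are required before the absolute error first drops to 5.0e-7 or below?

31

Rate ρ ≈ e_3/e_2 = 1.675e-03/2.182e-03 = 0.7676.
After j more steps, e_{3+j} ≈ 1.675e-03·ρ^j; need ρ^j ≤ 5.0e-7/1.675e-03 = 0.000298507.
j ≥ ln(0.000298507)/ln(0.7676) = -8.1167/-0.26449 = 30.688.
So 31 more iterations are needed.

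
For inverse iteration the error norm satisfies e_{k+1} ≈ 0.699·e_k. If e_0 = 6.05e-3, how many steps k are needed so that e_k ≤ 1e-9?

44

After k steps, e_k ≈ 6.05e-3·0.699^k.
Need 0.699^k ≤ 1e-9/6.05e-3 = 1.65289e-07.
k ≥ ln(1.65289e-07)/ln(0.699) = -15.6156/-0.35810 = 43.607.
Smallest integer k = 44.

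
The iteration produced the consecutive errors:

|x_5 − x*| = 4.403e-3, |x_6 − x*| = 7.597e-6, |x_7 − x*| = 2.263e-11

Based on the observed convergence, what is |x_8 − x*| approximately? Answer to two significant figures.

2.0e-22

First estimate the order: p ≈ ln(|x_7 − x*|/|x_6 − x*|) / ln(|x_6 − x*|/|x_5 − x*|) = ln(2.263e-11/7.597e-6)/ln(7.597e-6/4.403e-3) = ln(2.97881e-06)/ln(0.00172541) ≈ 1.9999.
Then |x_8 − x*| ≈ |x_7 − x*|·(|x_7 − x*|/|x_6 − x*|)^p = 2.263e-11·(2.97881e-06)^1.9999 = 2.263e-11·8.88461e-12 ≈ 2.011e-22.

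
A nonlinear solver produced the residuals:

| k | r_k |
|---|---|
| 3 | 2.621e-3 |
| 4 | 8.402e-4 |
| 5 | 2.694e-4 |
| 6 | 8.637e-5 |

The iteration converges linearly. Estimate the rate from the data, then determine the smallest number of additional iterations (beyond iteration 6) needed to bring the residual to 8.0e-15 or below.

21

Rate ρ ≈ r_6/r_5 = 8.637e-5/2.694e-4 = 0.3206.
After j more steps, r_{6+j} ≈ 8.637e-5·ρ^j; need ρ^j ≤ 8.0e-15/8.637e-5 = 9.26248e-11.
j ≥ ln(9.26248e-11)/ln(0.3206) = -23.1025/-1.13756 = 20.309.
So 21 more iterations are needed.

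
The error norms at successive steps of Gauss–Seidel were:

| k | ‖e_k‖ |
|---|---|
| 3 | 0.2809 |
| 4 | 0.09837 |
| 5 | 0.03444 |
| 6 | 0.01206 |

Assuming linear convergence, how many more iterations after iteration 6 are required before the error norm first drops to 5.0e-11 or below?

19

Rate ρ ≈ ‖e_6‖/‖e_5‖ = 0.01206/0.03444 = 0.3502.
After j more steps, ‖e_{6+j}‖ ≈ 0.01206·ρ^j; need ρ^j ≤ 5.0e-11/0.01206 = 4.14594e-09.
j ≥ ln(4.14594e-09)/ln(0.3502) = -19.3011/-1.04925 = 18.395.
So 19 more iterations are needed.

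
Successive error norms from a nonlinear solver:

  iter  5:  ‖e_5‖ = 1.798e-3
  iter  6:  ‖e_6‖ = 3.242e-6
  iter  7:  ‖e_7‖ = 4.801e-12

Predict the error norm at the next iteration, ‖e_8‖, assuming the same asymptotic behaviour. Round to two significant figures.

2.0e-24

First estimate the order: p ≈ ln(‖e_7‖/‖e_6‖) / ln(‖e_6‖/‖e_5‖) = ln(4.801e-12/3.242e-6)/ln(3.242e-6/1.798e-3) = ln(1.48088e-06)/ln(0.00180311) ≈ 2.1245.
Then ‖e_8‖ ≈ ‖e_7‖·(‖e_7‖/‖e_6‖)^p = 4.801e-12·(1.48088e-06)^2.1245 = 4.801e-12·4.12353e-13 ≈ 1.98e-24.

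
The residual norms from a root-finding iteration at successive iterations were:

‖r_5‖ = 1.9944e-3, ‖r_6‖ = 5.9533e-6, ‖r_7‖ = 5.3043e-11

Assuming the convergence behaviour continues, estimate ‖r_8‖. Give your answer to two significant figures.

4.2e-21

First estimate the order: p ≈ ln(‖r_7‖/‖r_6‖) / ln(‖r_6‖/‖r_5‖) = ln(5.3043e-11/5.9533e-6)/ln(5.9533e-6/1.9944e-3) = ln(8.90985e-06)/ln(0.00298501) ≈ 2.0000.
Then ‖r_8‖ ≈ ‖r_7‖·(‖r_7‖/‖r_6‖)^p = 5.3043e-11·(8.90985e-06)^2.0000 = 5.3043e-11·7.93854e-11 ≈ 4.211e-21.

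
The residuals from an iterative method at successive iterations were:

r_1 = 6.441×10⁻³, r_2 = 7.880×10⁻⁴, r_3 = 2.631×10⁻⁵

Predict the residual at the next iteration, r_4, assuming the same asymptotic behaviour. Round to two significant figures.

First estimate the order: p ≈ ln(r_3/r_2) / ln(r_2/r_1) = ln(2.631×10⁻⁵/7.880×10⁻⁴)/ln(7.880×10⁻⁴/6.441×10⁻³) = ln(0.0333883)/ln(0.122341) ≈ 1.6181.
Then r_4 ≈ r_3·(r_3/r_2)^p = 2.631×10⁻⁵·(0.0333883)^1.6181 = 2.631×10⁻⁵·0.00408346 ≈ 1.074e-07.

1.1e-7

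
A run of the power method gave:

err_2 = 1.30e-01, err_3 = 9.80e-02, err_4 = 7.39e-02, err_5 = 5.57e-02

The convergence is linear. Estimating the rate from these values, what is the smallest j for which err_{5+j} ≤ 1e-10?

72

Rate ρ ≈ err_5/err_4 = 5.57e-02/7.39e-02 = 0.7537.
After j more steps, err_{5+j} ≈ 5.57e-02·ρ^j; need ρ^j ≤ 1e-10/5.57e-02 = 1.79533e-09.
j ≥ ln(1.79533e-09)/ln(0.7537) = -20.1381/-0.28276 = 71.220.
So 72 more iterations are needed.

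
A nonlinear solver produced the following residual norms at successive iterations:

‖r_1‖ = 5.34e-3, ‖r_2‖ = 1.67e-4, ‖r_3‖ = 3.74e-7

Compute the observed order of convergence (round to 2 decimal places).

p ≈ ln(‖r_3‖/‖r_2‖) / ln(‖r_2‖/‖r_1‖)
  = ln(3.74e-7/1.67e-4) / ln(1.67e-4/5.34e-3)
  = ln(0.00223952) / ln(0.0312734)
  = -6.10149 / -3.46499 ≈ 1.76090

1.76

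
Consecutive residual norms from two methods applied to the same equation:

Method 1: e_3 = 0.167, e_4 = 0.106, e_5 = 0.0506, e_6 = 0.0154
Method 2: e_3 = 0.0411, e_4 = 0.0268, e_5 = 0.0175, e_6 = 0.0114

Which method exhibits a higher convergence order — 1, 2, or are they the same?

Method 1: p ≈ ln(0.0154/0.0506)/ln(0.0506/0.106) ≈ 1.61.
Method 2: p ≈ ln(0.0114/0.0175)/ln(0.0175/0.0268) ≈ 1.01.
Method 1 has the higher order (≈1.6 vs ≈1.0).

1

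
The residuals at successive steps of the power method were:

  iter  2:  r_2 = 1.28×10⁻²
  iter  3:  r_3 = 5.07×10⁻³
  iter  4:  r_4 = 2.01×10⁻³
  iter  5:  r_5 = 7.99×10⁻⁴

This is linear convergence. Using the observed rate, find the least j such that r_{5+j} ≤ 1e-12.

Rate ρ ≈ r_5/r_4 = 7.99×10⁻⁴/2.01×10⁻³ = 0.3975.
After j more steps, r_{5+j} ≈ 7.99×10⁻⁴·ρ^j; need ρ^j ≤ 1e-12/7.99×10⁻⁴ = 1.25156e-09.
j ≥ ln(1.25156e-09)/ln(0.3975) = -20.4989/-0.92256 = 22.220.
So 23 more iterations are needed.

23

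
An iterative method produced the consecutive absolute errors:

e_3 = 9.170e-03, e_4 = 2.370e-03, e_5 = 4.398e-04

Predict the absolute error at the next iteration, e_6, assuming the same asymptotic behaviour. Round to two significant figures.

First estimate the order: p ≈ ln(e_5/e_4) / ln(e_4/e_3) = ln(4.398e-04/2.370e-03)/ln(2.370e-03/9.170e-03) = ln(0.18557)/ln(0.258451) ≈ 1.2448.
Then e_6 ≈ e_5·(e_5/e_4)^p = 4.398e-04·(0.18557)^1.2448 = 4.398e-04·0.122868 ≈ 5.404e-05.

5.4e-5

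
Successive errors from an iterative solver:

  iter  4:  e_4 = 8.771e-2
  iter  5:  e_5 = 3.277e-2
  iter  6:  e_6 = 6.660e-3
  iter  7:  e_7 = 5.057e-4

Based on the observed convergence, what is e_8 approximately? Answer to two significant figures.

First estimate the order: p ≈ ln(e_7/e_6) / ln(e_6/e_5) = ln(5.057e-4/6.660e-3)/ln(6.660e-3/3.277e-2) = ln(0.0759309)/ln(0.203235) ≈ 1.6179.
Then e_8 ≈ e_7·(e_7/e_6)^p = 5.057e-4·(0.0759309)^1.6179 = 5.057e-4·0.0154394 ≈ 7.808e-06.

7.8e-6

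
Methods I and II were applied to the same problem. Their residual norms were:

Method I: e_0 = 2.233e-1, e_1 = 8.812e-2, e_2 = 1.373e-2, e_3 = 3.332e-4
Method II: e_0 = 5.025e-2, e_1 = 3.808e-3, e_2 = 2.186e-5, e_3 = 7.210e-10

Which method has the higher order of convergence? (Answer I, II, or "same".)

same

Method I: p ≈ ln(3.332e-4/1.373e-2)/ln(1.373e-2/8.812e-2) ≈ 2.00.
Method II: p ≈ ln(7.210e-10/2.186e-5)/ln(2.186e-5/3.808e-3) ≈ 2.00.
Both orders ≈ 2.0 — effectively the same.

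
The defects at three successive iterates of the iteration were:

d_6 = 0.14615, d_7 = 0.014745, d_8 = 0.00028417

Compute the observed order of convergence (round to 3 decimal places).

p ≈ ln(d_8/d_7) / ln(d_7/d_6)
  = ln(0.00028417/0.014745) / ln(0.014745/0.14615)
  = ln(0.0192723) / ln(0.100889)
  = -3.949086 / -2.293734 ≈ 1.721684

1.722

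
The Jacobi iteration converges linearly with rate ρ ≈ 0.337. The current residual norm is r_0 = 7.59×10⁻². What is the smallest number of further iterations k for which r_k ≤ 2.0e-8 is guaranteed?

After k steps, r_k ≈ 7.59×10⁻²·0.337^k.
Need 0.337^k ≤ 2.0e-8/7.59×10⁻² = 2.63505e-07.
k ≥ ln(2.63505e-07)/ln(0.337) = -15.1492/-1.08767 = 13.928.
Smallest integer k = 14.

14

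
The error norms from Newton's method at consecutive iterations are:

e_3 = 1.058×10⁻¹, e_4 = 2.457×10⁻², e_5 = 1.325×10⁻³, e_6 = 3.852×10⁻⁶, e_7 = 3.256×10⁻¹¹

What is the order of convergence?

2

Consecutive ratios: e_7/e_6 = 3.256×10⁻¹¹/3.852×10⁻⁶ = 8.45275e-06, e_6/e_5 = 3.852×10⁻⁶/1.325×10⁻³ = 0.00290717.
p ≈ ln(8.45275e-06)/ln(0.00290717) = -11.6810/-5.8406 ≈ 2.00.
So the convergence is quadratic (order 2).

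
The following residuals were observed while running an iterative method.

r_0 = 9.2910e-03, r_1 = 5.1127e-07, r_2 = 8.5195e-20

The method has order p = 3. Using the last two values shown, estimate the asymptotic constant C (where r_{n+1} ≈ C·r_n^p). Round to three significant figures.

C ≈ r_2 / r_1^3
  = 8.5195e-20 / (5.1127e-07)^3
  = 8.5195e-20 / 1.33644e-19 ≈ 0.63748

0.637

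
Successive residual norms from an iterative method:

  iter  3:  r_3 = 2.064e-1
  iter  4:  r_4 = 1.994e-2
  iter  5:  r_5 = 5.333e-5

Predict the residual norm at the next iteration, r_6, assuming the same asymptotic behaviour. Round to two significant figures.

First estimate the order: p ≈ ln(r_5/r_4) / ln(r_4/r_3) = ln(5.333e-5/1.994e-2)/ln(1.994e-2/2.064e-1) = ln(0.00267452)/ln(0.0966085) ≈ 2.5348.
Then r_6 ≈ r_5·(r_5/r_4)^p = 5.333e-5·(0.00267452)^2.5348 = 5.333e-5·3.01011e-07 ≈ 1.605e-11.

1.6e-11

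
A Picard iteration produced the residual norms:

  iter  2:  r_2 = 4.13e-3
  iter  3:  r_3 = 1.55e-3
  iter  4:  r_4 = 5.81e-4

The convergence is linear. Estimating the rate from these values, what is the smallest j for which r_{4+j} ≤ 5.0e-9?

Rate ρ ≈ r_4/r_3 = 5.81e-4/1.55e-3 = 0.3748.
After j more steps, r_{4+j} ≈ 5.81e-4·ρ^j; need ρ^j ≤ 5.0e-9/5.81e-4 = 8.60585e-06.
j ≥ ln(8.60585e-06)/ln(0.3748) = -11.6631/-0.98136 = 11.885.
So 12 more iterations are needed.

12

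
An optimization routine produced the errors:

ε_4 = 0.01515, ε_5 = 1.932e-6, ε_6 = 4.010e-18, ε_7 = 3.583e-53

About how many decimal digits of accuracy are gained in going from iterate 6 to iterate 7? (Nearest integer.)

35

Digits gained ≈ log₁₀(ε_6/ε_7) = log₁₀(4.010e-18/3.583e-53) = log₁₀(1.11917e+35) ≈ 35.049.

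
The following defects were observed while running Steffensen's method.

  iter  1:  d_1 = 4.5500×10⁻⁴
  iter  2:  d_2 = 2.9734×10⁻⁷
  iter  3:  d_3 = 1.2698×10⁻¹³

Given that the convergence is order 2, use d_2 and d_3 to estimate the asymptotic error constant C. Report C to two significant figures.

1.4

C ≈ d_3 / d_2^2
  = 1.2698×10⁻¹³ / (2.9734×10⁻⁷)^2
  = 1.2698×10⁻¹³ / 8.84111e-14 ≈ 1.4362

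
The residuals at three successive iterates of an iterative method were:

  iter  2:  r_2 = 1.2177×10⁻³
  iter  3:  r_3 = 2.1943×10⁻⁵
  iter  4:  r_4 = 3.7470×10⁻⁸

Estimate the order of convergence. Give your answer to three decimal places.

p ≈ ln(r_4/r_3) / ln(r_3/r_2)
  = ln(3.7470×10⁻⁸/2.1943×10⁻⁵) / ln(2.1943×10⁻⁵/1.2177×10⁻³)
  = ln(0.00170761) / ln(0.01802)
  = -6.372661 / -4.016273 ≈ 1.586710

1.587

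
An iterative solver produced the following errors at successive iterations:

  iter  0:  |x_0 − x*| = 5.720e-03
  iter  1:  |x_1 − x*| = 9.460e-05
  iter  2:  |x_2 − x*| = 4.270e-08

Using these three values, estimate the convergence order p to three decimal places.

1.878

p ≈ ln(|x_2 − x*|/|x_1 − x*|) / ln(|x_1 − x*|/|x_0 − x*|)
  = ln(4.270e-08/9.460e-05) / ln(9.460e-05/5.720e-03)
  = ln(0.000451374) / ln(0.0165385)
  = -7.703214 / -4.102064 ≈ 1.877887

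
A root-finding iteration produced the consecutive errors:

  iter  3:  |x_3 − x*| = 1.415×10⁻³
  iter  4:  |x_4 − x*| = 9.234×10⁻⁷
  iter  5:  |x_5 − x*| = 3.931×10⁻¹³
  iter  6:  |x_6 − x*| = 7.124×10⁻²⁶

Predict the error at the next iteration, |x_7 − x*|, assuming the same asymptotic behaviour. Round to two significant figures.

2.3e-51

First estimate the order: p ≈ ln(|x_6 − x*|/|x_5 − x*|) / ln(|x_5 − x*|/|x_4 − x*|) = ln(7.124×10⁻²⁶/3.931×10⁻¹³)/ln(3.931×10⁻¹³/9.234×10⁻⁷) = ln(1.81226e-13)/ln(4.25709e-07) ≈ 2.0000.
Then |x_7 − x*| ≈ |x_6 − x*|·(|x_6 − x*|/|x_5 − x*|)^p = 7.124×10⁻²⁶·(1.81226e-13)^2.0000 = 7.124×10⁻²⁶·3.28429e-26 ≈ 2.34e-51.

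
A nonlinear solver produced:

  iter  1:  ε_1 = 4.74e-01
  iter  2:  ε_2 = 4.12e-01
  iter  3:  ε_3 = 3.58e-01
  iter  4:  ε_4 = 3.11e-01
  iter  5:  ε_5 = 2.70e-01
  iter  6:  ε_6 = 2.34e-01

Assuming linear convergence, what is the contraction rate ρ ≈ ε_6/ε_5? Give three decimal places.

0.867

ρ ≈ ε_6/ε_5 = 2.34e-01/2.70e-01 = 0.86667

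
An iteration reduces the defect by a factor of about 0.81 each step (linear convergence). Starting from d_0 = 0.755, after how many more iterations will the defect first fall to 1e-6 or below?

After k steps, d_k ≈ 0.755·0.81^k.
Need 0.81^k ≤ 1e-6/0.755 = 1.3245e-06.
k ≥ ln(1.3245e-06)/ln(0.81) = -13.5345/-0.21072 = 64.230.
Smallest integer k = 65.

65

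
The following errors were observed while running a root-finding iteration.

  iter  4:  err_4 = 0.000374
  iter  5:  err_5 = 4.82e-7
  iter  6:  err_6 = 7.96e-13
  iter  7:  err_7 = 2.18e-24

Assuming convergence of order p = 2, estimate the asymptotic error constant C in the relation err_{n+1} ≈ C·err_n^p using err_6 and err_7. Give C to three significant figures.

C ≈ err_7 / err_6^2
  = 2.18e-24 / (7.96e-13)^2
  = 2.18e-24 / 6.33616e-25 ≈ 3.4406

3.44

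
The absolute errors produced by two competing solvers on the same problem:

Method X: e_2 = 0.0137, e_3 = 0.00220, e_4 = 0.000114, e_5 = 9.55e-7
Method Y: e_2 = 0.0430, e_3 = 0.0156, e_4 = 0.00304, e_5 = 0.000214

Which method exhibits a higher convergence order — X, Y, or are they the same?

same

Method X: p ≈ ln(9.55e-7/0.000114)/ln(0.000114/0.00220) ≈ 1.62.
Method Y: p ≈ ln(0.000214/0.00304)/ln(0.00304/0.0156) ≈ 1.62.
Both orders ≈ 1.6 — effectively the same.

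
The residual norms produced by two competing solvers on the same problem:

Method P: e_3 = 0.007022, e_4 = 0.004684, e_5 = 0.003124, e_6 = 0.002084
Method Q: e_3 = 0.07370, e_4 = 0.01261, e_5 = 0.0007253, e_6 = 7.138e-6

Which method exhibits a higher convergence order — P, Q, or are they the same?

Method P: p ≈ ln(0.002084/0.003124)/ln(0.003124/0.004684) ≈ 1.00.
Method Q: p ≈ ln(7.138e-6/0.0007253)/ln(0.0007253/0.01261) ≈ 1.62.
Method Q has the higher order (≈1.6 vs ≈1.0).

Q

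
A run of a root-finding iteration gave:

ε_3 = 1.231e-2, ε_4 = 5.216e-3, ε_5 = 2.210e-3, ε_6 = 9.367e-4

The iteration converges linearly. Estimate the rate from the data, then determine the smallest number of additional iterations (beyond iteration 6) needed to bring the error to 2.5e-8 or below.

Rate ρ ≈ ε_6/ε_5 = 9.367e-4/2.210e-3 = 0.4238.
After j more steps, ε_{6+j} ≈ 9.367e-4·ρ^j; need ρ^j ≤ 2.5e-8/9.367e-4 = 2.66894e-05.
j ≥ ln(2.66894e-05)/ln(0.4238) = -10.5312/-0.85849 = 12.267.
So 13 more iterations are needed.

13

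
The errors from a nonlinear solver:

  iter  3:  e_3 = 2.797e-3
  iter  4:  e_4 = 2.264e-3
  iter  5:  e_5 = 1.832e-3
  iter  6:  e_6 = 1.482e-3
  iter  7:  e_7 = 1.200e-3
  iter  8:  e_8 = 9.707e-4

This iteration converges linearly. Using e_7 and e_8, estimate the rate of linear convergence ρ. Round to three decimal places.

0.809

ρ ≈ e_8/e_7 = 9.707e-4/1.200e-3 = 0.80892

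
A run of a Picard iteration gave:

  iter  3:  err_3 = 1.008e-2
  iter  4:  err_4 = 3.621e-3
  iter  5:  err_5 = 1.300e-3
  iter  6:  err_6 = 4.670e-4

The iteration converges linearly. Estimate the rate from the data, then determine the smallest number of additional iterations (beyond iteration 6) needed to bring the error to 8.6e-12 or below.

18

Rate ρ ≈ err_6/err_5 = 4.670e-4/1.300e-3 = 0.3592.
After j more steps, err_{6+j} ≈ 4.670e-4·ρ^j; need ρ^j ≤ 8.6e-12/4.670e-4 = 1.84154e-08.
j ≥ ln(1.84154e-08)/ln(0.3592) = -17.8101/-1.02388 = 17.395.
So 18 more iterations are needed.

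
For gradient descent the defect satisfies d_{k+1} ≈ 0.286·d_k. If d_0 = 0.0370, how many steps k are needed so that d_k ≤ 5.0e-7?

After k steps, d_k ≈ 0.0370·0.286^k.
Need 0.286^k ≤ 5.0e-7/0.0370 = 1.35135e-05.
k ≥ ln(1.35135e-05)/ln(0.286) = -11.2118/-1.25176 = 8.957.
Smallest integer k = 9.

9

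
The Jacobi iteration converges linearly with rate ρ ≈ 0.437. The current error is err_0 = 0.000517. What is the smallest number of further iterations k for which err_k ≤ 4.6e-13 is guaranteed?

26

After k steps, err_k ≈ 0.000517·0.437^k.
Need 0.437^k ≤ 4.6e-13/0.000517 = 8.89749e-10.
k ≥ ln(8.89749e-10)/ln(0.437) = -20.8401/-0.82782 = 25.175.
Smallest integer k = 26.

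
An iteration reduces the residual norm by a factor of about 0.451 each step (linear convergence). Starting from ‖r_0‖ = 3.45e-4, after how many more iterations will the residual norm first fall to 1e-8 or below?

After k steps, ‖r_k‖ ≈ 3.45e-4·0.451^k.
Need 0.451^k ≤ 1e-8/3.45e-4 = 2.89855e-05.
k ≥ ln(2.89855e-05)/ln(0.451) = -10.4487/-0.79629 = 13.122.
Smallest integer k = 14.

14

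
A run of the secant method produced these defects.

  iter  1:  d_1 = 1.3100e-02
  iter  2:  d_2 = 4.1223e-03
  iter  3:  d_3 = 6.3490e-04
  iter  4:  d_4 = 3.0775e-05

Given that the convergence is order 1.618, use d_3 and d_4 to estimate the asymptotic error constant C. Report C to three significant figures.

4.59

C ≈ d_4 / d_3^1.618
  = 3.0775e-05 / (6.3490e-04)^1.618
  = 3.0775e-05 / 6.71085e-06 ≈ 4.5859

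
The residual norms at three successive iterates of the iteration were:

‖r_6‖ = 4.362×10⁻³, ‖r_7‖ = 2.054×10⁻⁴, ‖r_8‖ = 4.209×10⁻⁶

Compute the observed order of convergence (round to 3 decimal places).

1.272

p ≈ ln(‖r_8‖/‖r_7‖) / ln(‖r_7‖/‖r_6‖)
  = ln(4.209×10⁻⁶/2.054×10⁻⁴) / ln(2.054×10⁻⁴/4.362×10⁻³)
  = ln(0.0204917) / ln(0.0470885)
  = -3.887735 / -3.055726 ≈ 1.272279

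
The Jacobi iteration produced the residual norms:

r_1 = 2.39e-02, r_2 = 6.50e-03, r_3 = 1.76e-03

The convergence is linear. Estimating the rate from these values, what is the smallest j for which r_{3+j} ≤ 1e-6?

6

Rate ρ ≈ r_3/r_2 = 1.76e-03/6.50e-03 = 0.2708.
After j more steps, r_{3+j} ≈ 1.76e-03·ρ^j; need ρ^j ≤ 1e-6/1.76e-03 = 0.000568182.
j ≥ ln(0.000568182)/ln(0.2708) = -7.4731/-1.30637 = 5.721.
So 6 more iterations are needed.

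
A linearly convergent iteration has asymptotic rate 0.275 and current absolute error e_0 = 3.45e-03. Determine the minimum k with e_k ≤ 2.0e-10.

13

After k steps, e_k ≈ 3.45e-03·0.275^k.
Need 0.275^k ≤ 2.0e-10/3.45e-03 = 5.7971e-08.
k ≥ ln(5.7971e-08)/ln(0.275) = -16.6633/-1.29098 = 12.907.
Smallest integer k = 13.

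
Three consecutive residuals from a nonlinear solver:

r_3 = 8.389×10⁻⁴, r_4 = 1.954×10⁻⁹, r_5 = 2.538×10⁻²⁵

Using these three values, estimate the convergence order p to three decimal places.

2.820

p ≈ ln(r_5/r_4) / ln(r_4/r_3)
  = ln(2.538×10⁻²⁵/1.954×10⁻⁹) / ln(1.954×10⁻⁹/8.389×10⁻⁴)
  = ln(1.29887e-16) / ln(2.32924e-06)
  = -36.579867 / -12.969969 ≈ 2.820351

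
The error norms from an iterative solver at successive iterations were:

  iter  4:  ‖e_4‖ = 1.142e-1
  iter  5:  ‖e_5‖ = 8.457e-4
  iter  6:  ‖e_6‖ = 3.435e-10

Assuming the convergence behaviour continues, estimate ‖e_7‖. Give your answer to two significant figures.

First estimate the order: p ≈ ln(‖e_6‖/‖e_5‖) / ln(‖e_5‖/‖e_4‖) = ln(3.435e-10/8.457e-4)/ln(8.457e-4/1.142e-1) = ln(4.06172e-07)/ln(0.00740543) ≈ 3.0000.
Then ‖e_7‖ ≈ ‖e_6‖·(‖e_6‖/‖e_5‖)^p = 3.435e-10·(4.06172e-07)^3.0000 = 3.435e-10·6.70085e-20 ≈ 2.302e-29.

2.3e-29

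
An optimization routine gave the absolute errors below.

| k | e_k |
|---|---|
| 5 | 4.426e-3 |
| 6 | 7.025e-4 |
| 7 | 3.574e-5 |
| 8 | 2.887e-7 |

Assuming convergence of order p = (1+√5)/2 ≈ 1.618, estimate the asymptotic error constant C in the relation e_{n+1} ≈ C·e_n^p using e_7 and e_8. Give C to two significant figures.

4.5

C ≈ e_8 / e_7^1.618
  = 2.887e-7 / (3.574e-5)^1.618
  = 2.887e-7 / 6.38269e-08 ≈ 4.5232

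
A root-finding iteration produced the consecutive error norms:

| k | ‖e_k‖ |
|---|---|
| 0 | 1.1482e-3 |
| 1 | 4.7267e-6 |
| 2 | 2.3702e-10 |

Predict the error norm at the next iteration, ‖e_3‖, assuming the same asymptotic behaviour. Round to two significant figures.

First estimate the order: p ≈ ln(‖e_2‖/‖e_1‖) / ln(‖e_1‖/‖e_0‖) = ln(2.3702e-10/4.7267e-6)/ln(4.7267e-6/1.1482e-3) = ln(5.01449e-05)/ln(0.00411662) ≈ 1.8025.
Then ‖e_3‖ ≈ ‖e_2‖·(‖e_2‖/‖e_1‖)^p = 2.3702e-10·(5.01449e-05)^1.8025 = 2.3702e-10·1.77688e-08 ≈ 4.212e-18.

4.2e-18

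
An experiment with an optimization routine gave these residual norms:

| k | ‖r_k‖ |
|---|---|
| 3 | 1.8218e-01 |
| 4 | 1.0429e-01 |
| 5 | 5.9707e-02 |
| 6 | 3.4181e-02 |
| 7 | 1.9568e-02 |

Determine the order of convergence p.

1

Consecutive ratios: ‖r_7‖/‖r_6‖ = 1.9568e-02/3.4181e-02 = 0.572482, ‖r_6‖/‖r_5‖ = 3.4181e-02/5.9707e-02 = 0.572479.
p ≈ ln(0.572482)/ln(0.572479) = -0.5578/-0.5578 ≈ 1.00.
So the convergence is linear (order 1).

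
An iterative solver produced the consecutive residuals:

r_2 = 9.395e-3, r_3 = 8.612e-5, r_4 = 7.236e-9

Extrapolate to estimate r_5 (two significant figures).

5.1e-17

First estimate the order: p ≈ ln(r_4/r_3) / ln(r_3/r_2) = ln(7.236e-9/8.612e-5)/ln(8.612e-5/9.395e-3) = ln(8.40223e-05)/ln(0.00916658) ≈ 2.0000.
Then r_5 ≈ r_4·(r_4/r_3)^p = 7.236e-9·(8.40223e-05)^2.0000 = 7.236e-9·7.05975e-09 ≈ 5.108e-17.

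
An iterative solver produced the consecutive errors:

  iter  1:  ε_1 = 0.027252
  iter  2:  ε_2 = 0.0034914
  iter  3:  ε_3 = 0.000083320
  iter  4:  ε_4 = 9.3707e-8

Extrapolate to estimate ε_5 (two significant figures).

First estimate the order: p ≈ ln(ε_4/ε_3) / ln(ε_3/ε_2) = ln(9.3707e-8/0.000083320)/ln(0.000083320/0.0034914) = ln(0.00112466)/ln(0.0238644) ≈ 1.8178.
Then ε_5 ≈ ε_4·(ε_4/ε_3)^p = 9.3707e-8·(0.00112466)^1.8178 = 9.3707e-8·4.35859e-06 ≈ 4.084e-13.

4.1e-13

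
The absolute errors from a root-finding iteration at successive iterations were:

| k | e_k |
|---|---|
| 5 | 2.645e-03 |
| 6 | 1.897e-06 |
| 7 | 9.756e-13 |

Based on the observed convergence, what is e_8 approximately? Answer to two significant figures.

2.6e-25

First estimate the order: p ≈ ln(e_7/e_6) / ln(e_6/e_5) = ln(9.756e-13/1.897e-06)/ln(1.897e-06/2.645e-03) = ln(5.14286e-07)/ln(0.000717202) ≈ 2.0000.
Then e_8 ≈ e_7·(e_7/e_6)^p = 9.756e-13·(5.14286e-07)^2.0000 = 9.756e-13·2.6449e-13 ≈ 2.58e-25.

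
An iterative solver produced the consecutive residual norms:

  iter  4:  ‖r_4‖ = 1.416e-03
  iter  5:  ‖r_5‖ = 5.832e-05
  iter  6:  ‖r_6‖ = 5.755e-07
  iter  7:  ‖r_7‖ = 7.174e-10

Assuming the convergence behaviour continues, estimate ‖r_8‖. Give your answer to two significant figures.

First estimate the order: p ≈ ln(‖r_7‖/‖r_6‖) / ln(‖r_6‖/‖r_5‖) = ln(7.174e-10/5.755e-07)/ln(5.755e-07/5.832e-05) = ln(0.00124657)/ln(0.00986797) ≈ 1.4480.
Then ‖r_8‖ ≈ ‖r_7‖·(‖r_7‖/‖r_6‖)^p = 7.174e-10·(0.00124657)^1.4480 = 7.174e-10·6.23157e-05 ≈ 4.471e-14.

4.5e-14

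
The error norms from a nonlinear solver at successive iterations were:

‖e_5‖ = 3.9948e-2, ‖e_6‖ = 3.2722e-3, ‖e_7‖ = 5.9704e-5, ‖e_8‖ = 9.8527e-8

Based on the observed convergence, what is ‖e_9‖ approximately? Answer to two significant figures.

First estimate the order: p ≈ ln(‖e_8‖/‖e_7‖) / ln(‖e_7‖/‖e_6‖) = ln(9.8527e-8/5.9704e-5)/ln(5.9704e-5/3.2722e-3) = ln(0.00165026)/ln(0.0182458) ≈ 1.6002.
Then ‖e_9‖ ≈ ‖e_8‖·(‖e_8‖/‖e_7‖)^p = 9.8527e-8·(0.00165026)^1.6002 = 9.8527e-8·3.52799e-05 ≈ 3.476e-12.

3.5e-12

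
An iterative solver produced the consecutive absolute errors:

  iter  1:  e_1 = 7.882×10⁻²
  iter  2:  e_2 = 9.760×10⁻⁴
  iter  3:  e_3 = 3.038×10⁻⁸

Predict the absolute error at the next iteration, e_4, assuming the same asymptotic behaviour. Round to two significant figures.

6.8e-19

First estimate the order: p ≈ ln(e_3/e_2) / ln(e_2/e_1) = ln(3.038×10⁻⁸/9.760×10⁻⁴)/ln(9.760×10⁻⁴/7.882×10⁻²) = ln(3.1127e-05)/ln(0.0123826) ≈ 2.3631.
Then e_4 ≈ e_3·(e_3/e_2)^p = 3.038×10⁻⁸·(3.1127e-05)^2.3631 = 3.038×10⁻⁸·2.23786e-11 ≈ 6.799e-19.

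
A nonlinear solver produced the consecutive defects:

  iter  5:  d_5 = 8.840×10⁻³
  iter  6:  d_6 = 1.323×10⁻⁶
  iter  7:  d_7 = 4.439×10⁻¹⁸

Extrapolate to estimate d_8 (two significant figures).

First estimate the order: p ≈ ln(d_7/d_6) / ln(d_6/d_5) = ln(4.439×10⁻¹⁸/1.323×10⁻⁶)/ln(1.323×10⁻⁶/8.840×10⁻³) = ln(3.35525e-12)/ln(0.000149661) ≈ 2.9999.
Then d_8 ≈ d_7·(d_7/d_6)^p = 4.439×10⁻¹⁸·(3.35525e-12)^2.9999 = 4.439×10⁻¹⁸·3.78723e-35 ≈ 1.681e-52.

1.7e-52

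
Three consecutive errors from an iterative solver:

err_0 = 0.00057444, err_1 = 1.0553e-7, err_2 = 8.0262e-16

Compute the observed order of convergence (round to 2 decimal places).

2.17

p ≈ ln(err_2/err_1) / ln(err_1/err_0)
  = ln(8.0262e-16/1.0553e-7) / ln(1.0553e-7/0.00057444)
  = ln(7.60561e-09) / ln(0.000183709)
  = -18.69438 / -8.60216 ≈ 2.17322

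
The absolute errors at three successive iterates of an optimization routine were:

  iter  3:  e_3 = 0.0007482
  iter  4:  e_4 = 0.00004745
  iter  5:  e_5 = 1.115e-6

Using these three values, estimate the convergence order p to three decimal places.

p ≈ ln(e_5/e_4) / ln(e_4/e_3)
  = ln(1.115e-6/0.00004745) / ln(0.00004745/0.0007482)
  = ln(0.0234984) / ln(0.0634189)
  = -3.750823 / -2.757993 ≈ 1.359983

1.360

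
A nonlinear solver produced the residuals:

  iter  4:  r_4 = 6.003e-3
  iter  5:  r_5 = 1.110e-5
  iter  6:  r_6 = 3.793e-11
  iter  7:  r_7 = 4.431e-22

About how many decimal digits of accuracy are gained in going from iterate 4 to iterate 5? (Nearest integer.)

Digits gained ≈ log₁₀(r_4/r_5) = log₁₀(6.003e-3/1.110e-5) = log₁₀(540.811) ≈ 2.733.

3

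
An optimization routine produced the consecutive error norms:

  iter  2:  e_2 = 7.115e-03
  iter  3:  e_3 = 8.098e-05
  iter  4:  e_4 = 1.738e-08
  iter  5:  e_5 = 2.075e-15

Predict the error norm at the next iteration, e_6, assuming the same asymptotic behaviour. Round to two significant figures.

1.8e-28

First estimate the order: p ≈ ln(e_5/e_4) / ln(e_4/e_3) = ln(2.075e-15/1.738e-08)/ln(1.738e-08/8.098e-05) = ln(1.1939e-07)/ln(0.000214621) ≈ 1.8872.
Then e_6 ≈ e_5·(e_5/e_4)^p = 2.075e-15·(1.1939e-07)^1.8872 = 2.075e-15·8.60704e-14 ≈ 1.786e-28.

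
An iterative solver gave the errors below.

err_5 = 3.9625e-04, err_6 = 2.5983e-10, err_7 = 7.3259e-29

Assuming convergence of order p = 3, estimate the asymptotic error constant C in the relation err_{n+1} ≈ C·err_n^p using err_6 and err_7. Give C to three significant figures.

4.18

C ≈ err_7 / err_6^3
  = 7.3259e-29 / (2.5983e-10)^3
  = 7.3259e-29 / 1.75415e-29 ≈ 4.1763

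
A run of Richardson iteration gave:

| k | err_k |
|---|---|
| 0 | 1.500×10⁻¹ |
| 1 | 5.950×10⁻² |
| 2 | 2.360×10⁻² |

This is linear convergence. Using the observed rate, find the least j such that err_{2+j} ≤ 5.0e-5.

7

Rate ρ ≈ err_2/err_1 = 2.360×10⁻²/5.950×10⁻² = 0.3966.
After j more steps, err_{2+j} ≈ 2.360×10⁻²·ρ^j; need ρ^j ≤ 5.0e-5/2.360×10⁻² = 0.00211864.
j ≥ ln(0.00211864)/ln(0.3966) = -6.1570/-0.92483 = 6.657.
So 7 more iterations are needed.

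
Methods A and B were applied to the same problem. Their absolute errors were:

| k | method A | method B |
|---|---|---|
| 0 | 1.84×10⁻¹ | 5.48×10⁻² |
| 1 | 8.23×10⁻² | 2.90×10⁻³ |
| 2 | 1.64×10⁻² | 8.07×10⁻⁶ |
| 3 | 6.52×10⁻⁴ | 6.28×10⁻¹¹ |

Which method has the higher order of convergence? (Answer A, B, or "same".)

Method A: p ≈ ln(6.52×10⁻⁴/1.64×10⁻²)/ln(1.64×10⁻²/8.23×10⁻²) ≈ 2.00.
Method B: p ≈ ln(6.28×10⁻¹¹/8.07×10⁻⁶)/ln(8.07×10⁻⁶/2.90×10⁻³) ≈ 2.00.
Both orders ≈ 2.0 — effectively the same.

same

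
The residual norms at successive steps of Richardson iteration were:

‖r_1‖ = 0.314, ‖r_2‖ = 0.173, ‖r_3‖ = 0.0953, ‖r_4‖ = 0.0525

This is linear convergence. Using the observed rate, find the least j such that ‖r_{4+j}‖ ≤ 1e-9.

30

Rate ρ ≈ ‖r_4‖/‖r_3‖ = 0.0525/0.0953 = 0.5509.
After j more steps, ‖r_{4+j}‖ ≈ 0.0525·ρ^j; need ρ^j ≤ 1e-9/0.0525 = 1.90476e-08.
j ≥ ln(1.90476e-08)/ln(0.5509) = -17.7763/-0.59620 = 29.816.
So 30 more iterations are needed.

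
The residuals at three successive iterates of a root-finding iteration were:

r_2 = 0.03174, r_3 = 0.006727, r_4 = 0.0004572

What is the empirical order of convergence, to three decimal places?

1.733

p ≈ ln(r_4/r_3) / ln(r_3/r_2)
  = ln(0.0004572/0.006727) / ln(0.006727/0.03174)
  = ln(0.0679649) / ln(0.211941)
  = -2.688764 / -1.551447 ≈ 1.733069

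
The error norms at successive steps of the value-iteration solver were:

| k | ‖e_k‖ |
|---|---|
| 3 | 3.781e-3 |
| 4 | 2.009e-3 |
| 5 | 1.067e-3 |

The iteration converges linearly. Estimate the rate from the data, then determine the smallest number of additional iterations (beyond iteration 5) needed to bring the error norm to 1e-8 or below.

19

Rate ρ ≈ ‖e_5‖/‖e_4‖ = 1.067e-3/2.009e-3 = 0.5311.
After j more steps, ‖e_{5+j}‖ ≈ 1.067e-3·ρ^j; need ρ^j ≤ 1e-8/1.067e-3 = 9.37207e-06.
j ≥ ln(9.37207e-06)/ln(0.5311) = -11.5778/-0.63280 = 18.296.
So 19 more iterations are needed.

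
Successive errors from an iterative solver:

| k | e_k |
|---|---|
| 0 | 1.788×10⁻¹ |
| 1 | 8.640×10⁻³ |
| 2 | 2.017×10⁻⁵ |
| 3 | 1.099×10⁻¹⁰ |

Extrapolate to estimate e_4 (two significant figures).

First estimate the order: p ≈ ln(e_3/e_2) / ln(e_2/e_1) = ln(1.099×10⁻¹⁰/2.017×10⁻⁵)/ln(2.017×10⁻⁵/8.640×10⁻³) = ln(5.44869e-06)/ln(0.00233449) ≈ 2.0000.
Then e_4 ≈ e_3·(e_3/e_2)^p = 1.099×10⁻¹⁰·(5.44869e-06)^2.0000 = 1.099×10⁻¹⁰·2.96882e-11 ≈ 3.263e-21.

3.3e-21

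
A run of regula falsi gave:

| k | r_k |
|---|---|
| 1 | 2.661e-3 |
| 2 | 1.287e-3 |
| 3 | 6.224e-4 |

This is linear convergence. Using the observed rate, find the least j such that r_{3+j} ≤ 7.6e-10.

19

Rate ρ ≈ r_3/r_2 = 6.224e-4/1.287e-3 = 0.4836.
After j more steps, r_{3+j} ≈ 6.224e-4·ρ^j; need ρ^j ≤ 7.6e-10/6.224e-4 = 1.22108e-06.
j ≥ ln(1.22108e-06)/ln(0.4836) = -13.6158/-0.72650 = 18.742.
So 19 more iterations are needed.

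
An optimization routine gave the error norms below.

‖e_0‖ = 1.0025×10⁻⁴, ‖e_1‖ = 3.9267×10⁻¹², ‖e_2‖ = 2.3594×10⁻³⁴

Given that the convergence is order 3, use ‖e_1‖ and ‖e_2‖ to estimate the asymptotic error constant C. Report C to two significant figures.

C ≈ ‖e_2‖ / ‖e_1‖^3
  = 2.3594×10⁻³⁴ / (3.9267×10⁻¹²)^3
  = 2.3594×10⁻³⁴ / 6.05457e-35 ≈ 3.8969

3.9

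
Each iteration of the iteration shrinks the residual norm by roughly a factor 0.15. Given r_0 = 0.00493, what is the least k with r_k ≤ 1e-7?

After k steps, r_k ≈ 0.00493·0.15^k.
Need 0.15^k ≤ 1e-7/0.00493 = 2.0284e-05.
k ≥ ln(2.0284e-05)/ln(0.15) = -10.8057/-1.89712 = 5.696.
Smallest integer k = 6.

6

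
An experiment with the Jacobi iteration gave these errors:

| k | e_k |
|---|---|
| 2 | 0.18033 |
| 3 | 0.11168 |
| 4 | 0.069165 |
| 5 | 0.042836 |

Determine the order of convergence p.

1

Consecutive ratios: e_5/e_4 = 0.042836/0.069165 = 0.619331, e_4/e_3 = 0.069165/0.11168 = 0.619314.
p ≈ ln(0.619331)/ln(0.619314) = -0.4791/-0.4791 ≈ 1.00.
So the convergence is linear (order 1).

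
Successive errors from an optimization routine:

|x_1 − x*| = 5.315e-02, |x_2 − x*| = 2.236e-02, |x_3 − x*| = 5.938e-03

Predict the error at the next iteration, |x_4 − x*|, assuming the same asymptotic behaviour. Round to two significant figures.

First estimate the order: p ≈ ln(|x_3 − x*|/|x_2 − x*|) / ln(|x_2 − x*|/|x_1 − x*|) = ln(5.938e-03/2.236e-02)/ln(2.236e-02/5.315e-02) = ln(0.265564)/ln(0.420696) ≈ 1.5313.
Then |x_4 − x*| ≈ |x_3 − x*|·(|x_3 − x*|/|x_2 − x*|)^p = 5.938e-03·(0.265564)^1.5313 = 5.938e-03·0.13129 ≈ 0.0007796.

7.8e-4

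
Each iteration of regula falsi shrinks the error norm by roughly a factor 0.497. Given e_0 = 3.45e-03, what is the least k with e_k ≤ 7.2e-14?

36

After k steps, e_k ≈ 3.45e-03·0.497^k.
Need 0.497^k ≤ 7.2e-14/3.45e-03 = 2.08696e-11.
k ≥ ln(2.08696e-11)/ln(0.497) = -24.5927/-0.69917 = 35.174.
Smallest integer k = 36.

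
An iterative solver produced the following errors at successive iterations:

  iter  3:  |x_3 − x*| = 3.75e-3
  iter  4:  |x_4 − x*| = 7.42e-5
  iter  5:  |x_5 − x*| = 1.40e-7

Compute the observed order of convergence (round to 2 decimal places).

p ≈ ln(|x_5 − x*|/|x_4 − x*|) / ln(|x_4 − x*|/|x_3 − x*|)
  = ln(1.40e-7/7.42e-5) / ln(7.42e-5/3.75e-3)
  = ln(0.00188679) / ln(0.0197867)
  = -6.27288 / -3.92275 ≈ 1.59910

1.60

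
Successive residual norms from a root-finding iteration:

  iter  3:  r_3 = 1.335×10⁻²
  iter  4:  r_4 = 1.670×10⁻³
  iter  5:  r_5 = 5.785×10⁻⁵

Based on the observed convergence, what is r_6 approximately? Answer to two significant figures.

2.5e-7

First estimate the order: p ≈ ln(r_5/r_4) / ln(r_4/r_3) = ln(5.785×10⁻⁵/1.670×10⁻³)/ln(1.670×10⁻³/1.335×10⁻²) = ln(0.0346407)/ln(0.125094) ≈ 1.6177.
Then r_6 ≈ r_5·(r_5/r_4)^p = 5.785×10⁻⁵·(0.0346407)^1.6177 = 5.785×10⁻⁵·0.00434 ≈ 2.511e-07.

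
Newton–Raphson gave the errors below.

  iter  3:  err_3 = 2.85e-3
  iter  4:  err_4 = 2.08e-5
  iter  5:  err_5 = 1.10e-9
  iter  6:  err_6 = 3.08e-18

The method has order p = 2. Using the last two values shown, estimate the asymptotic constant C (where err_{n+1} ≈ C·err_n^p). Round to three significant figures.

C ≈ err_6 / err_5^2
  = 3.08e-18 / (1.10e-9)^2
  = 3.08e-18 / 1.21e-18 ≈ 2.5455

2.55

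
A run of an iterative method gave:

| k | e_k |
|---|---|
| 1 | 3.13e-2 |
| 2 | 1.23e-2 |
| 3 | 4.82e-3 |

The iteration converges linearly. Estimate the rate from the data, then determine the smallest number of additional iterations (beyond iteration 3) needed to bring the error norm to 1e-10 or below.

19

Rate ρ ≈ e_3/e_2 = 4.82e-3/1.23e-2 = 0.3919.
After j more steps, e_{3+j} ≈ 4.82e-3·ρ^j; need ρ^j ≤ 1e-10/4.82e-3 = 2.07469e-08.
j ≥ ln(2.07469e-08)/ln(0.3919) = -17.6909/-0.93675 = 18.885.
So 19 more iterations are needed.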